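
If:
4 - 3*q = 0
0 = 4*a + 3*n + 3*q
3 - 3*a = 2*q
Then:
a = 1/9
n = -40/27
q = 4/3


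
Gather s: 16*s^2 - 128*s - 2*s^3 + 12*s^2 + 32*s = -2*s^3 + 28*s^2 - 96*s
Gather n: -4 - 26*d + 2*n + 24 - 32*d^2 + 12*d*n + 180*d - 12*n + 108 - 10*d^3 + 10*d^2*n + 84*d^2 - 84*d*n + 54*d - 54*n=-10*d^3 + 52*d^2 + 208*d + n*(10*d^2 - 72*d - 64) + 128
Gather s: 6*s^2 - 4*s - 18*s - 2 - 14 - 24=6*s^2 - 22*s - 40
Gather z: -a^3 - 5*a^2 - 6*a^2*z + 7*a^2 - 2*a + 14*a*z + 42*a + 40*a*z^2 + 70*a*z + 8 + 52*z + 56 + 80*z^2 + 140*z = -a^3 + 2*a^2 + 40*a + z^2*(40*a + 80) + z*(-6*a^2 + 84*a + 192) + 64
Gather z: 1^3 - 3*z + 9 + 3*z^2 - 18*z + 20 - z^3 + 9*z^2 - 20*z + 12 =-z^3 + 12*z^2 - 41*z + 42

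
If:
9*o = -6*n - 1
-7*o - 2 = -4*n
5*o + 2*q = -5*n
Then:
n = 11/78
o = -8/39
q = 25/156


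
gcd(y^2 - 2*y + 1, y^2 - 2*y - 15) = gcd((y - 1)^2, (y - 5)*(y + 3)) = 1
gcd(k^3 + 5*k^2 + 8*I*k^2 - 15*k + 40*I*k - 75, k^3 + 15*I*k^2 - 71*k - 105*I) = k^2 + 8*I*k - 15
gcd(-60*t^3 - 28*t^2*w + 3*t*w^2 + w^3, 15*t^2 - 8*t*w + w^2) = 5*t - w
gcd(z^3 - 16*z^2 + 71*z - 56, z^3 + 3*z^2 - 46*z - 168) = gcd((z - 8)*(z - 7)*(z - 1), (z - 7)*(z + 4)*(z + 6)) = z - 7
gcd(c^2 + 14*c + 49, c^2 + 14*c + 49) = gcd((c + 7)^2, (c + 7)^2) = c^2 + 14*c + 49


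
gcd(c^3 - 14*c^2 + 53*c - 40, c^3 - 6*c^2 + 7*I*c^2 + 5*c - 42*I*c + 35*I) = c^2 - 6*c + 5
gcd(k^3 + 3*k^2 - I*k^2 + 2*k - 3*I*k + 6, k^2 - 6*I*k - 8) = k - 2*I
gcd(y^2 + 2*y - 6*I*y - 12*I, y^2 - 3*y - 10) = y + 2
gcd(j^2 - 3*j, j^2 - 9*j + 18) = j - 3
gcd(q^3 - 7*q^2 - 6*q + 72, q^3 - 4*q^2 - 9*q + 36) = q^2 - q - 12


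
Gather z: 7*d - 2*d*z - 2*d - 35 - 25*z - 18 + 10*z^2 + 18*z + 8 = 5*d + 10*z^2 + z*(-2*d - 7) - 45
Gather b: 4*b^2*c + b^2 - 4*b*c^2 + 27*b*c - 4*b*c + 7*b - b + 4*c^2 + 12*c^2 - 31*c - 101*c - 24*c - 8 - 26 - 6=b^2*(4*c + 1) + b*(-4*c^2 + 23*c + 6) + 16*c^2 - 156*c - 40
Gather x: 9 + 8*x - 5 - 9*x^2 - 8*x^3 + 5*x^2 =-8*x^3 - 4*x^2 + 8*x + 4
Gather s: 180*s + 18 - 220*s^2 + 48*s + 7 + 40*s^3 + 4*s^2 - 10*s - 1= 40*s^3 - 216*s^2 + 218*s + 24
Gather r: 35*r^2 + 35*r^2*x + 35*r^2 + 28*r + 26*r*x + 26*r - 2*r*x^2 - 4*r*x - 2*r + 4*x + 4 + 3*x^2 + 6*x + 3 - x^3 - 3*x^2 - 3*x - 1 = r^2*(35*x + 70) + r*(-2*x^2 + 22*x + 52) - x^3 + 7*x + 6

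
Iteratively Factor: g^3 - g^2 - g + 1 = (g + 1)*(g^2 - 2*g + 1) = (g - 1)*(g + 1)*(g - 1)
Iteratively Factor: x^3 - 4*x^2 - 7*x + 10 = (x - 5)*(x^2 + x - 2) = (x - 5)*(x + 2)*(x - 1)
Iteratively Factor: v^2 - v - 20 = (v + 4)*(v - 5)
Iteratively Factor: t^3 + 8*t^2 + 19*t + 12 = (t + 3)*(t^2 + 5*t + 4) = (t + 1)*(t + 3)*(t + 4)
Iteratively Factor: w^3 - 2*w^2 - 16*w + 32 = (w - 4)*(w^2 + 2*w - 8) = (w - 4)*(w - 2)*(w + 4)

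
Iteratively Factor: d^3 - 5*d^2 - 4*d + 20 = (d - 5)*(d^2 - 4) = (d - 5)*(d + 2)*(d - 2)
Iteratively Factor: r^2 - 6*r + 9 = (r - 3)*(r - 3)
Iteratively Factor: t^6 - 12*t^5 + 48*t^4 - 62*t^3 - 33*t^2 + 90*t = (t)*(t^5 - 12*t^4 + 48*t^3 - 62*t^2 - 33*t + 90) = t*(t - 3)*(t^4 - 9*t^3 + 21*t^2 + t - 30) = t*(t - 3)*(t + 1)*(t^3 - 10*t^2 + 31*t - 30) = t*(t - 3)*(t - 2)*(t + 1)*(t^2 - 8*t + 15) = t*(t - 5)*(t - 3)*(t - 2)*(t + 1)*(t - 3)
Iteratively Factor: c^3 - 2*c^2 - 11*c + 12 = (c + 3)*(c^2 - 5*c + 4) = (c - 4)*(c + 3)*(c - 1)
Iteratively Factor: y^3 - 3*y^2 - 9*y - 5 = (y + 1)*(y^2 - 4*y - 5) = (y - 5)*(y + 1)*(y + 1)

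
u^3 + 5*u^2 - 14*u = u*(u - 2)*(u + 7)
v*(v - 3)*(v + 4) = v^3 + v^2 - 12*v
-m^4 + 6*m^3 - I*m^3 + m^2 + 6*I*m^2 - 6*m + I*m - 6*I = (m - 6)*(m + I)*(I*m - I)*(I*m + I)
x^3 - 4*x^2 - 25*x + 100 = (x - 5)*(x - 4)*(x + 5)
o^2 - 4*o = o*(o - 4)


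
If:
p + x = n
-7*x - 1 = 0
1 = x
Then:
No Solution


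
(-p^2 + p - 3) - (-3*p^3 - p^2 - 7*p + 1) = 3*p^3 + 8*p - 4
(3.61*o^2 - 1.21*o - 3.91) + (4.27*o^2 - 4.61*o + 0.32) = 7.88*o^2 - 5.82*o - 3.59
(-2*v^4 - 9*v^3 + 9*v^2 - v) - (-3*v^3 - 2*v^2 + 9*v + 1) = -2*v^4 - 6*v^3 + 11*v^2 - 10*v - 1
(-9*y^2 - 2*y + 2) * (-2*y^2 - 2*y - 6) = 18*y^4 + 22*y^3 + 54*y^2 + 8*y - 12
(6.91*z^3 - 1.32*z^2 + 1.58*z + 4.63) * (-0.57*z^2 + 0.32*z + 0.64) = -3.9387*z^5 + 2.9636*z^4 + 3.0994*z^3 - 2.9783*z^2 + 2.4928*z + 2.9632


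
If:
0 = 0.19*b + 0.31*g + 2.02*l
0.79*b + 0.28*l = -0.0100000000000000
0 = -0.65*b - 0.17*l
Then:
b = 0.04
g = 0.87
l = -0.14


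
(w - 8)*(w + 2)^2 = w^3 - 4*w^2 - 28*w - 32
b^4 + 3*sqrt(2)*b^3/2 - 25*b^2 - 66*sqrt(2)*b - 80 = (b - 4*sqrt(2))*(b + sqrt(2))*(b + 2*sqrt(2))*(b + 5*sqrt(2)/2)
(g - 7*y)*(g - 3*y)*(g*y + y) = g^3*y - 10*g^2*y^2 + g^2*y + 21*g*y^3 - 10*g*y^2 + 21*y^3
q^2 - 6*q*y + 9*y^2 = (q - 3*y)^2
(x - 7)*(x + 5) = x^2 - 2*x - 35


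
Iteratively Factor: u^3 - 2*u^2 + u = (u)*(u^2 - 2*u + 1) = u*(u - 1)*(u - 1)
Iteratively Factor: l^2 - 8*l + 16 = (l - 4)*(l - 4)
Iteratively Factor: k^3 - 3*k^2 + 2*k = (k - 2)*(k^2 - k) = k*(k - 2)*(k - 1)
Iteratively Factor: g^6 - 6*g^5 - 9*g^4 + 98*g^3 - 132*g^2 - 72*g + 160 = (g + 4)*(g^5 - 10*g^4 + 31*g^3 - 26*g^2 - 28*g + 40) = (g + 1)*(g + 4)*(g^4 - 11*g^3 + 42*g^2 - 68*g + 40) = (g - 5)*(g + 1)*(g + 4)*(g^3 - 6*g^2 + 12*g - 8) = (g - 5)*(g - 2)*(g + 1)*(g + 4)*(g^2 - 4*g + 4) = (g - 5)*(g - 2)^2*(g + 1)*(g + 4)*(g - 2)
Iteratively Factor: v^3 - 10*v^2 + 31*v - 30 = (v - 5)*(v^2 - 5*v + 6) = (v - 5)*(v - 2)*(v - 3)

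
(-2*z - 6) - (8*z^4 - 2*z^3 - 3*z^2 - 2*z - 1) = -8*z^4 + 2*z^3 + 3*z^2 - 5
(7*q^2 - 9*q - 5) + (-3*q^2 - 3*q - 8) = 4*q^2 - 12*q - 13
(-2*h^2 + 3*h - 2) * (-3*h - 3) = 6*h^3 - 3*h^2 - 3*h + 6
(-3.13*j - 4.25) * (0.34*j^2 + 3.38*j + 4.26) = -1.0642*j^3 - 12.0244*j^2 - 27.6988*j - 18.105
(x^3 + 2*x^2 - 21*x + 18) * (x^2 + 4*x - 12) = x^5 + 6*x^4 - 25*x^3 - 90*x^2 + 324*x - 216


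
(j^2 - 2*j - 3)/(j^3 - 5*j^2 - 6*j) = (j - 3)/(j*(j - 6))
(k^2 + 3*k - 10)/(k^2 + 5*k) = (k - 2)/k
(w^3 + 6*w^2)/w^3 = (w + 6)/w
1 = 1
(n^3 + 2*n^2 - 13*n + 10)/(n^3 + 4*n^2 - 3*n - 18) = (n^2 + 4*n - 5)/(n^2 + 6*n + 9)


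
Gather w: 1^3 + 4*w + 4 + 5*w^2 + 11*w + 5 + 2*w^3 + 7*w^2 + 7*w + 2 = 2*w^3 + 12*w^2 + 22*w + 12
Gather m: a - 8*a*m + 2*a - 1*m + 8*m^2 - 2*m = 3*a + 8*m^2 + m*(-8*a - 3)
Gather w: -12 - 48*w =-48*w - 12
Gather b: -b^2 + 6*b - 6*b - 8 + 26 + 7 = 25 - b^2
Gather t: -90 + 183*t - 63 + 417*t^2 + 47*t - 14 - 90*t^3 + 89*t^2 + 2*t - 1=-90*t^3 + 506*t^2 + 232*t - 168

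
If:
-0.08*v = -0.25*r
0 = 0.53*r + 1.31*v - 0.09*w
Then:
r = 0.0194647201946472*w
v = 0.0608272506082725*w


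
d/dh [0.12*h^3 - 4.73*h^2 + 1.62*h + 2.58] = 0.36*h^2 - 9.46*h + 1.62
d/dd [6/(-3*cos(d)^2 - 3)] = -8*sin(2*d)/(cos(2*d) + 3)^2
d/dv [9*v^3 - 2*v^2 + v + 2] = 27*v^2 - 4*v + 1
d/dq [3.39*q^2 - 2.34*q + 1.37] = 6.78*q - 2.34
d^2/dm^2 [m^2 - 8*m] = 2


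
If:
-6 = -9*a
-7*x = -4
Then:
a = 2/3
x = 4/7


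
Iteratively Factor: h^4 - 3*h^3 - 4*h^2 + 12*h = (h - 2)*(h^3 - h^2 - 6*h) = h*(h - 2)*(h^2 - h - 6) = h*(h - 2)*(h + 2)*(h - 3)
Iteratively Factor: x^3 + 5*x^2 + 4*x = (x + 4)*(x^2 + x) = (x + 1)*(x + 4)*(x)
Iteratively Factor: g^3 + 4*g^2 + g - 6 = (g - 1)*(g^2 + 5*g + 6) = (g - 1)*(g + 3)*(g + 2)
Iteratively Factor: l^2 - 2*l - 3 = (l - 3)*(l + 1)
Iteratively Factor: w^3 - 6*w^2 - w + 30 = (w - 3)*(w^2 - 3*w - 10) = (w - 5)*(w - 3)*(w + 2)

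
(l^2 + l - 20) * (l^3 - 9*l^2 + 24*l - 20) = l^5 - 8*l^4 - 5*l^3 + 184*l^2 - 500*l + 400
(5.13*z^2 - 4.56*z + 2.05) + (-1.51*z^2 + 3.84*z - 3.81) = 3.62*z^2 - 0.72*z - 1.76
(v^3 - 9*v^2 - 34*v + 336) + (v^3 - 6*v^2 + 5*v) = 2*v^3 - 15*v^2 - 29*v + 336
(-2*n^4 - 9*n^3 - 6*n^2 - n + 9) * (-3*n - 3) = 6*n^5 + 33*n^4 + 45*n^3 + 21*n^2 - 24*n - 27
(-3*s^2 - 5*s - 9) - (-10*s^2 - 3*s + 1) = 7*s^2 - 2*s - 10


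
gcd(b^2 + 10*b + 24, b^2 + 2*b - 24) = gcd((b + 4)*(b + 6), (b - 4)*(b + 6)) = b + 6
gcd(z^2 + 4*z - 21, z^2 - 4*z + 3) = z - 3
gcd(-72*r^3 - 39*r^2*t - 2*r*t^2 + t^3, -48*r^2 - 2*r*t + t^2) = 8*r - t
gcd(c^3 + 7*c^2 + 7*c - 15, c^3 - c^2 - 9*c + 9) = c^2 + 2*c - 3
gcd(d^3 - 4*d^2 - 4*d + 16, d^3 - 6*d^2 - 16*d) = d + 2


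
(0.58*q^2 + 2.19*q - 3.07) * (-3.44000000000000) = -1.9952*q^2 - 7.5336*q + 10.5608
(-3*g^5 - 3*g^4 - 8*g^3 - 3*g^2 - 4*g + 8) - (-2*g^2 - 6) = -3*g^5 - 3*g^4 - 8*g^3 - g^2 - 4*g + 14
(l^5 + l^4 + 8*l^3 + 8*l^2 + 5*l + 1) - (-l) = l^5 + l^4 + 8*l^3 + 8*l^2 + 6*l + 1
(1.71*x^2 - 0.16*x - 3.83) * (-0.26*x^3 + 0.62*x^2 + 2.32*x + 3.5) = -0.4446*x^5 + 1.1018*x^4 + 4.8638*x^3 + 3.2392*x^2 - 9.4456*x - 13.405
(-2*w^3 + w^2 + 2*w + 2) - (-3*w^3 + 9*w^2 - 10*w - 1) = w^3 - 8*w^2 + 12*w + 3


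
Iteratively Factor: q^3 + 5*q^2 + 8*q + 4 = (q + 1)*(q^2 + 4*q + 4) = (q + 1)*(q + 2)*(q + 2)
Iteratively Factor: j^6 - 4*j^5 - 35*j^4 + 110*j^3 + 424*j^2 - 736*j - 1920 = (j - 5)*(j^5 + j^4 - 30*j^3 - 40*j^2 + 224*j + 384) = (j - 5)*(j - 4)*(j^4 + 5*j^3 - 10*j^2 - 80*j - 96) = (j - 5)*(j - 4)^2*(j^3 + 9*j^2 + 26*j + 24) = (j - 5)*(j - 4)^2*(j + 4)*(j^2 + 5*j + 6) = (j - 5)*(j - 4)^2*(j + 3)*(j + 4)*(j + 2)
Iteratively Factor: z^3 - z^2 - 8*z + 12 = (z + 3)*(z^2 - 4*z + 4) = (z - 2)*(z + 3)*(z - 2)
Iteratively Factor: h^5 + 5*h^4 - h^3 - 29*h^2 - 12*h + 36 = (h + 3)*(h^4 + 2*h^3 - 7*h^2 - 8*h + 12) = (h + 2)*(h + 3)*(h^3 - 7*h + 6) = (h + 2)*(h + 3)^2*(h^2 - 3*h + 2) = (h - 1)*(h + 2)*(h + 3)^2*(h - 2)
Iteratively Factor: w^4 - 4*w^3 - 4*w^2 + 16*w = (w)*(w^3 - 4*w^2 - 4*w + 16) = w*(w + 2)*(w^2 - 6*w + 8) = w*(w - 2)*(w + 2)*(w - 4)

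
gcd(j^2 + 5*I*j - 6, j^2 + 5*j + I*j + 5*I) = 1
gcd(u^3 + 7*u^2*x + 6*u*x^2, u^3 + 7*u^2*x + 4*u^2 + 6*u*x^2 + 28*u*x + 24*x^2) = u^2 + 7*u*x + 6*x^2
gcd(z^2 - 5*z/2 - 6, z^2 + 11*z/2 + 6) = z + 3/2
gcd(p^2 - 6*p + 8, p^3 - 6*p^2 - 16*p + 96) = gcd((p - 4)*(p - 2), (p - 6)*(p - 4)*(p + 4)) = p - 4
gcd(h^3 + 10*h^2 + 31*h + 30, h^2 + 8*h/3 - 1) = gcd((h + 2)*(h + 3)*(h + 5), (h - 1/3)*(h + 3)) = h + 3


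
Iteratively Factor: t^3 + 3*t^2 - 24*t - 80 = (t - 5)*(t^2 + 8*t + 16) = (t - 5)*(t + 4)*(t + 4)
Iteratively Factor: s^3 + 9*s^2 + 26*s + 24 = (s + 3)*(s^2 + 6*s + 8) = (s + 2)*(s + 3)*(s + 4)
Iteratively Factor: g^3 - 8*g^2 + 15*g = (g - 5)*(g^2 - 3*g) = g*(g - 5)*(g - 3)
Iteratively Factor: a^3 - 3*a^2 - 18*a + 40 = (a + 4)*(a^2 - 7*a + 10) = (a - 2)*(a + 4)*(a - 5)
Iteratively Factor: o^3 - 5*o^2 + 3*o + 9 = (o + 1)*(o^2 - 6*o + 9) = (o - 3)*(o + 1)*(o - 3)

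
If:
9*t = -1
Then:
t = -1/9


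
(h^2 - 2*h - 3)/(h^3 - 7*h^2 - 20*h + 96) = (h + 1)/(h^2 - 4*h - 32)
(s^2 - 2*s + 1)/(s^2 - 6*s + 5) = (s - 1)/(s - 5)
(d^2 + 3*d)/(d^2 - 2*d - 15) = d/(d - 5)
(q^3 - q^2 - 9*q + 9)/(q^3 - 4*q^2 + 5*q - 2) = (q^2 - 9)/(q^2 - 3*q + 2)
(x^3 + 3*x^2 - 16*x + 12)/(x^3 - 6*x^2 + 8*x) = (x^2 + 5*x - 6)/(x*(x - 4))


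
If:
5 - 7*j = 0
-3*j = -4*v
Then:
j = 5/7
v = 15/28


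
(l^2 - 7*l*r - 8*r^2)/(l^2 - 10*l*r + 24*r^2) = (l^2 - 7*l*r - 8*r^2)/(l^2 - 10*l*r + 24*r^2)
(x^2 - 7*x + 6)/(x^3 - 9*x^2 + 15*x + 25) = (x^2 - 7*x + 6)/(x^3 - 9*x^2 + 15*x + 25)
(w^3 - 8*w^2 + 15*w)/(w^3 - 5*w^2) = (w - 3)/w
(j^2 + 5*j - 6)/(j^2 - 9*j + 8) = (j + 6)/(j - 8)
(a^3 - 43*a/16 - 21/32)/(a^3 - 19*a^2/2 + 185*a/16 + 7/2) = (a + 3/2)/(a - 8)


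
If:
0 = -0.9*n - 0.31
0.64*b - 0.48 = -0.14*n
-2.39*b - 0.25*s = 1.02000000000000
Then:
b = 0.83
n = -0.34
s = -11.97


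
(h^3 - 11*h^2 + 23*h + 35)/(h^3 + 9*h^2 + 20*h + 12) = (h^2 - 12*h + 35)/(h^2 + 8*h + 12)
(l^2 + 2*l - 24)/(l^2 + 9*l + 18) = (l - 4)/(l + 3)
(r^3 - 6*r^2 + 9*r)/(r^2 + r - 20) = r*(r^2 - 6*r + 9)/(r^2 + r - 20)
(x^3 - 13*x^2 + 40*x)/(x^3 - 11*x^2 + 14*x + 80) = x/(x + 2)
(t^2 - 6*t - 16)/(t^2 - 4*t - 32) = (t + 2)/(t + 4)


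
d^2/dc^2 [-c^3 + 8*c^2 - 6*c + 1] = 16 - 6*c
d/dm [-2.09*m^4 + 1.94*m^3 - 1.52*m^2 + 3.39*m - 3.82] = -8.36*m^3 + 5.82*m^2 - 3.04*m + 3.39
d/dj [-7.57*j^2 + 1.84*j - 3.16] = 1.84 - 15.14*j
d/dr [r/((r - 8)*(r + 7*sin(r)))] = (-7*r^2*cos(r) - r^2 + 56*r*cos(r) - 56*sin(r))/((r - 8)^2*(r + 7*sin(r))^2)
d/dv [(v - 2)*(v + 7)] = 2*v + 5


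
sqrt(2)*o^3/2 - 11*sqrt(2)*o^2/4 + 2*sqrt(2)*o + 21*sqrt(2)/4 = (o - 7/2)*(o - 3)*(sqrt(2)*o/2 + sqrt(2)/2)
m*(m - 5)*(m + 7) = m^3 + 2*m^2 - 35*m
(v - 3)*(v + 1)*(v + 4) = v^3 + 2*v^2 - 11*v - 12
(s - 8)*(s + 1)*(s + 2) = s^3 - 5*s^2 - 22*s - 16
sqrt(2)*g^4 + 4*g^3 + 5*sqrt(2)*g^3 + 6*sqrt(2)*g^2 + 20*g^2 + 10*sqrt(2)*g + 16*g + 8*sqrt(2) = (g + 4)*(g + sqrt(2))^2*(sqrt(2)*g + sqrt(2))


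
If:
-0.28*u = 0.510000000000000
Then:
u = -1.82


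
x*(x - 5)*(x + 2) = x^3 - 3*x^2 - 10*x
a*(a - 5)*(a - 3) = a^3 - 8*a^2 + 15*a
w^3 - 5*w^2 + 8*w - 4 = (w - 2)^2*(w - 1)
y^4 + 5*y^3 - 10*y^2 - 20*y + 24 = (y - 2)*(y - 1)*(y + 2)*(y + 6)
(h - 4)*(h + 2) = h^2 - 2*h - 8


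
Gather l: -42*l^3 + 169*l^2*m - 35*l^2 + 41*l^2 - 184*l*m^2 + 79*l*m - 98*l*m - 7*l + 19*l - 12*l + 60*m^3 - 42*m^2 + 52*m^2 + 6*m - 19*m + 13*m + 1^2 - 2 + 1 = -42*l^3 + l^2*(169*m + 6) + l*(-184*m^2 - 19*m) + 60*m^3 + 10*m^2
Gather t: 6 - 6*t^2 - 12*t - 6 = -6*t^2 - 12*t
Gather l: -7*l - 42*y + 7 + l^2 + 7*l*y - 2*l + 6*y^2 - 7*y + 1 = l^2 + l*(7*y - 9) + 6*y^2 - 49*y + 8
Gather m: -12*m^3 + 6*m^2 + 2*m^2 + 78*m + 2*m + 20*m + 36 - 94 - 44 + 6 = -12*m^3 + 8*m^2 + 100*m - 96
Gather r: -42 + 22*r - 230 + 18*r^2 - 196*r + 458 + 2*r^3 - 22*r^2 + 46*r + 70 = 2*r^3 - 4*r^2 - 128*r + 256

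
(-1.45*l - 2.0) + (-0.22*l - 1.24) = -1.67*l - 3.24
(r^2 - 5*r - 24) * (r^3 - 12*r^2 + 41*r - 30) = r^5 - 17*r^4 + 77*r^3 + 53*r^2 - 834*r + 720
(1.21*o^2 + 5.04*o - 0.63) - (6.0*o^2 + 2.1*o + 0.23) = -4.79*o^2 + 2.94*o - 0.86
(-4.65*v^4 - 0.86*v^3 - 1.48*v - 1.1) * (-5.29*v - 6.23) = 24.5985*v^5 + 33.5189*v^4 + 5.3578*v^3 + 7.8292*v^2 + 15.0394*v + 6.853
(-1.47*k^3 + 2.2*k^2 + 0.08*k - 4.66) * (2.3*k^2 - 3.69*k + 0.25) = -3.381*k^5 + 10.4843*k^4 - 8.3015*k^3 - 10.4632*k^2 + 17.2154*k - 1.165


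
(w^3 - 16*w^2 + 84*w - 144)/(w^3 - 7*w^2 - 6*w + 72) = (w - 6)/(w + 3)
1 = 1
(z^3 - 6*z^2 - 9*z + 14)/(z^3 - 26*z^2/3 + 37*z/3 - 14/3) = 3*(z + 2)/(3*z - 2)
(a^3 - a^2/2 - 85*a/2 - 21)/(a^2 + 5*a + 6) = (2*a^3 - a^2 - 85*a - 42)/(2*(a^2 + 5*a + 6))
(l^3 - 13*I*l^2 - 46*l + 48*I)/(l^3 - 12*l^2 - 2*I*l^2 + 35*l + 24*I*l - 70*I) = (l^2 - 11*I*l - 24)/(l^2 - 12*l + 35)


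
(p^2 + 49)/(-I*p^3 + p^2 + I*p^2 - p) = I*(p^2 + 49)/(p*(p^2 + p*(-1 + I) - I))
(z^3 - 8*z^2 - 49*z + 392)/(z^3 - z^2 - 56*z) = (z - 7)/z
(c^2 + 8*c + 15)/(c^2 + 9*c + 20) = (c + 3)/(c + 4)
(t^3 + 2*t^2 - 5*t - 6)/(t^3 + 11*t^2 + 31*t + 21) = (t - 2)/(t + 7)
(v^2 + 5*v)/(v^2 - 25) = v/(v - 5)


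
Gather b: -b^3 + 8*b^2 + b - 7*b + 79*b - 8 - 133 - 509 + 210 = -b^3 + 8*b^2 + 73*b - 440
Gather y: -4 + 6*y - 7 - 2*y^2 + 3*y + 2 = -2*y^2 + 9*y - 9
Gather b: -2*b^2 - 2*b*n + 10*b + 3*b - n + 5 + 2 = -2*b^2 + b*(13 - 2*n) - n + 7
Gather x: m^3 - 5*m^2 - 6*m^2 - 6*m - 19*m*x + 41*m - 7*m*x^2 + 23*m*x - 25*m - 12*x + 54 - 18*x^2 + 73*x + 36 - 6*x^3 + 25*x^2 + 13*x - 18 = m^3 - 11*m^2 + 10*m - 6*x^3 + x^2*(7 - 7*m) + x*(4*m + 74) + 72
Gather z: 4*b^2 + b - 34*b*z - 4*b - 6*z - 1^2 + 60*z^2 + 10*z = 4*b^2 - 3*b + 60*z^2 + z*(4 - 34*b) - 1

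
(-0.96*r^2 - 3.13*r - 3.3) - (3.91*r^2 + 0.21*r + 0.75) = -4.87*r^2 - 3.34*r - 4.05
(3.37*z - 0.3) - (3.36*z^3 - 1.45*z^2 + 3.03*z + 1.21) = -3.36*z^3 + 1.45*z^2 + 0.34*z - 1.51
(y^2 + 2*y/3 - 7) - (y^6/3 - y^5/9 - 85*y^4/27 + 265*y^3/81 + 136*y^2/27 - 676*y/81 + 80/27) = -y^6/3 + y^5/9 + 85*y^4/27 - 265*y^3/81 - 109*y^2/27 + 730*y/81 - 269/27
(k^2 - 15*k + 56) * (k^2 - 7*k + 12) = k^4 - 22*k^3 + 173*k^2 - 572*k + 672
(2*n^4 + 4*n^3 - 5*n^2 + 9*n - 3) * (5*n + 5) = 10*n^5 + 30*n^4 - 5*n^3 + 20*n^2 + 30*n - 15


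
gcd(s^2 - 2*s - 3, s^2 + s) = s + 1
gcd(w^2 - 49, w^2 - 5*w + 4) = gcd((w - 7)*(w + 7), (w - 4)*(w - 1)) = 1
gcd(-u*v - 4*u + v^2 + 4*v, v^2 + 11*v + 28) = v + 4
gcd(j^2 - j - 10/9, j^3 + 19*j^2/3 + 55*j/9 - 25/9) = 1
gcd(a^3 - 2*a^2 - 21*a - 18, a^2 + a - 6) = a + 3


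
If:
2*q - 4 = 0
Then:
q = 2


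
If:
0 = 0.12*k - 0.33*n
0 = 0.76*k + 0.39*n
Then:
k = 0.00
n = 0.00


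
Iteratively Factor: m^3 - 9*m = (m - 3)*(m^2 + 3*m) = m*(m - 3)*(m + 3)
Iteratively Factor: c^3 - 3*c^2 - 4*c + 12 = (c + 2)*(c^2 - 5*c + 6) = (c - 3)*(c + 2)*(c - 2)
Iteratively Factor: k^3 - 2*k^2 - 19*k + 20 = (k - 5)*(k^2 + 3*k - 4) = (k - 5)*(k + 4)*(k - 1)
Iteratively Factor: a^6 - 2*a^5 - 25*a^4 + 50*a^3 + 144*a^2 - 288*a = (a + 4)*(a^5 - 6*a^4 - a^3 + 54*a^2 - 72*a) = a*(a + 4)*(a^4 - 6*a^3 - a^2 + 54*a - 72) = a*(a - 3)*(a + 4)*(a^3 - 3*a^2 - 10*a + 24) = a*(a - 3)*(a + 3)*(a + 4)*(a^2 - 6*a + 8) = a*(a - 3)*(a - 2)*(a + 3)*(a + 4)*(a - 4)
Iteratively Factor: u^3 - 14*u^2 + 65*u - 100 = (u - 4)*(u^2 - 10*u + 25) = (u - 5)*(u - 4)*(u - 5)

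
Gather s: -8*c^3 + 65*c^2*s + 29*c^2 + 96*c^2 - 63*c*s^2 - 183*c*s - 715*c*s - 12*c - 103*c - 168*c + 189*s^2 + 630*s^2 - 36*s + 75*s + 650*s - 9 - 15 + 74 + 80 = -8*c^3 + 125*c^2 - 283*c + s^2*(819 - 63*c) + s*(65*c^2 - 898*c + 689) + 130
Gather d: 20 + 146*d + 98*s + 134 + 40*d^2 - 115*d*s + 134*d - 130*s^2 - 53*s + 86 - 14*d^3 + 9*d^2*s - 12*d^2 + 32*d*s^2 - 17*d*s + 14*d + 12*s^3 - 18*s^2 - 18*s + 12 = -14*d^3 + d^2*(9*s + 28) + d*(32*s^2 - 132*s + 294) + 12*s^3 - 148*s^2 + 27*s + 252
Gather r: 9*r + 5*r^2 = 5*r^2 + 9*r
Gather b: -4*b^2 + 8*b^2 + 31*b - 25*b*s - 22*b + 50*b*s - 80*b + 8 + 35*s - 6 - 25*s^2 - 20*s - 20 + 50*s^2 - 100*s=4*b^2 + b*(25*s - 71) + 25*s^2 - 85*s - 18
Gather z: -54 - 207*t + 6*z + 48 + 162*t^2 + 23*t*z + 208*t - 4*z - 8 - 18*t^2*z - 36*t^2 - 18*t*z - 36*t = 126*t^2 - 35*t + z*(-18*t^2 + 5*t + 2) - 14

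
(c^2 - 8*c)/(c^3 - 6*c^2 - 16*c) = 1/(c + 2)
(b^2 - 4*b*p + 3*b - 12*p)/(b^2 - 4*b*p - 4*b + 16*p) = (b + 3)/(b - 4)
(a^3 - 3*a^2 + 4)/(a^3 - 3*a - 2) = (a - 2)/(a + 1)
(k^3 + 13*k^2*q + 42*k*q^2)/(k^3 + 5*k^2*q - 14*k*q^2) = (-k - 6*q)/(-k + 2*q)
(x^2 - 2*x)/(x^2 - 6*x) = (x - 2)/(x - 6)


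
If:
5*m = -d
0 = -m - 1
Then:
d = 5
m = -1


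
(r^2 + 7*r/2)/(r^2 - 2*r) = (r + 7/2)/(r - 2)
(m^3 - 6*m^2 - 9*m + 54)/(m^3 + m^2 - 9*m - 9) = (m - 6)/(m + 1)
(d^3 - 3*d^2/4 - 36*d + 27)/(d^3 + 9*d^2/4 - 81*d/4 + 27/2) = (d - 6)/(d - 3)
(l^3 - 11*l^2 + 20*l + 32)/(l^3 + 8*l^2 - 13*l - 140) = (l^2 - 7*l - 8)/(l^2 + 12*l + 35)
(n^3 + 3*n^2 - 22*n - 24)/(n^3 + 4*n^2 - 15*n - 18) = (n - 4)/(n - 3)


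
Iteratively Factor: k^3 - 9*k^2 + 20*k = (k - 4)*(k^2 - 5*k) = k*(k - 4)*(k - 5)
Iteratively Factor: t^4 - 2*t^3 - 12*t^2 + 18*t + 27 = (t + 3)*(t^3 - 5*t^2 + 3*t + 9) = (t + 1)*(t + 3)*(t^2 - 6*t + 9) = (t - 3)*(t + 1)*(t + 3)*(t - 3)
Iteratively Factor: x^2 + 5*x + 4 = (x + 1)*(x + 4)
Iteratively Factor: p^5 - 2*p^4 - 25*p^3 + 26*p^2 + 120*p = (p - 5)*(p^4 + 3*p^3 - 10*p^2 - 24*p) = (p - 5)*(p - 3)*(p^3 + 6*p^2 + 8*p) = (p - 5)*(p - 3)*(p + 2)*(p^2 + 4*p) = (p - 5)*(p - 3)*(p + 2)*(p + 4)*(p)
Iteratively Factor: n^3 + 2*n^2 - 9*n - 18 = (n + 3)*(n^2 - n - 6) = (n - 3)*(n + 3)*(n + 2)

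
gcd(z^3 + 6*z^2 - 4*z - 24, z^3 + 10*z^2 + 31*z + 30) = z + 2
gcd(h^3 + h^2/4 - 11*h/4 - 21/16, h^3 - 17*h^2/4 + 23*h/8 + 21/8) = h^2 - 5*h/4 - 7/8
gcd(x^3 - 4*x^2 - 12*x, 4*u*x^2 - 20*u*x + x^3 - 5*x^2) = x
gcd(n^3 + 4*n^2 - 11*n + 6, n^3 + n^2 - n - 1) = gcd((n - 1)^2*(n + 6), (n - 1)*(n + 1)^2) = n - 1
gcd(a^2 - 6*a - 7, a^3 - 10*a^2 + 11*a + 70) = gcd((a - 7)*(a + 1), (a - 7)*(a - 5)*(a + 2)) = a - 7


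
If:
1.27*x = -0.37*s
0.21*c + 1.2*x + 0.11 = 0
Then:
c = -5.71428571428571*x - 0.523809523809524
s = -3.43243243243243*x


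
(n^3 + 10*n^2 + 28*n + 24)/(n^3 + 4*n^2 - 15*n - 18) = (n^2 + 4*n + 4)/(n^2 - 2*n - 3)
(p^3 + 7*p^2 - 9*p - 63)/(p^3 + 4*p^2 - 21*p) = (p + 3)/p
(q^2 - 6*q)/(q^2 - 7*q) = (q - 6)/(q - 7)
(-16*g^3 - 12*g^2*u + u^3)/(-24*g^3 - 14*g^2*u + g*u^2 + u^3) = (2*g + u)/(3*g + u)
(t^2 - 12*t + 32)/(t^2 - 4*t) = (t - 8)/t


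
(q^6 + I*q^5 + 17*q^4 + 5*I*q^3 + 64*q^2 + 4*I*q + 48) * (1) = q^6 + I*q^5 + 17*q^4 + 5*I*q^3 + 64*q^2 + 4*I*q + 48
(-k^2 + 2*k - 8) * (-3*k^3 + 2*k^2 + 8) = 3*k^5 - 8*k^4 + 28*k^3 - 24*k^2 + 16*k - 64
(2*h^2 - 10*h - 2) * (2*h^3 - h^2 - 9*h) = 4*h^5 - 22*h^4 - 12*h^3 + 92*h^2 + 18*h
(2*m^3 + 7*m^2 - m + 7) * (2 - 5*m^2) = -10*m^5 - 35*m^4 + 9*m^3 - 21*m^2 - 2*m + 14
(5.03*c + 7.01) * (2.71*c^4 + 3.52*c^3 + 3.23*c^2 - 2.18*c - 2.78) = 13.6313*c^5 + 36.7027*c^4 + 40.9221*c^3 + 11.6769*c^2 - 29.2652*c - 19.4878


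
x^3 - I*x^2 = x^2*(x - I)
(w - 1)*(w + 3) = w^2 + 2*w - 3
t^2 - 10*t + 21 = (t - 7)*(t - 3)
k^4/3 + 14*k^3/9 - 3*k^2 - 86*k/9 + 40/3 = (k/3 + 1)*(k - 2)*(k - 4/3)*(k + 5)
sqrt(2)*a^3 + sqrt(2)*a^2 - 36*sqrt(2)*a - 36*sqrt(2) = (a - 6)*(a + 6)*(sqrt(2)*a + sqrt(2))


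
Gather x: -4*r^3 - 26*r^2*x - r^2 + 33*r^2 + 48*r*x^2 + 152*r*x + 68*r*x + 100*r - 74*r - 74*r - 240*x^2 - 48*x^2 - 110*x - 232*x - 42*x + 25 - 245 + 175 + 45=-4*r^3 + 32*r^2 - 48*r + x^2*(48*r - 288) + x*(-26*r^2 + 220*r - 384)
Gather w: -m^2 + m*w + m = -m^2 + m*w + m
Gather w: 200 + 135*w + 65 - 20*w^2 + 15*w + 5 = -20*w^2 + 150*w + 270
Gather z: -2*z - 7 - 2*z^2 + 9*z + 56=-2*z^2 + 7*z + 49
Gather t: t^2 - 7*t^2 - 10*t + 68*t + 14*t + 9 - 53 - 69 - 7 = -6*t^2 + 72*t - 120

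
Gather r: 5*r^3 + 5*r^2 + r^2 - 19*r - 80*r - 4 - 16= 5*r^3 + 6*r^2 - 99*r - 20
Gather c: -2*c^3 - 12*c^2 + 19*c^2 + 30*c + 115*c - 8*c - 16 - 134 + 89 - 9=-2*c^3 + 7*c^2 + 137*c - 70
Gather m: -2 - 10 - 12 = -24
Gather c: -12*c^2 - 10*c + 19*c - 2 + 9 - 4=-12*c^2 + 9*c + 3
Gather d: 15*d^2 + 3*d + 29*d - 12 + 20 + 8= 15*d^2 + 32*d + 16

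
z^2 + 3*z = z*(z + 3)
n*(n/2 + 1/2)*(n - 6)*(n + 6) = n^4/2 + n^3/2 - 18*n^2 - 18*n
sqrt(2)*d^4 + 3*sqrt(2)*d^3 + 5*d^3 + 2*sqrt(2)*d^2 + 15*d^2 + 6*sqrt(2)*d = d*(d + 3)*(d + 2*sqrt(2))*(sqrt(2)*d + 1)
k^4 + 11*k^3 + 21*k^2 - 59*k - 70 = (k - 2)*(k + 1)*(k + 5)*(k + 7)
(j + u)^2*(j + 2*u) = j^3 + 4*j^2*u + 5*j*u^2 + 2*u^3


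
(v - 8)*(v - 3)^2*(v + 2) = v^4 - 12*v^3 + 29*v^2 + 42*v - 144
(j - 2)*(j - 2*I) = j^2 - 2*j - 2*I*j + 4*I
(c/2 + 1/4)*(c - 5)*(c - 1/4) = c^3/2 - 19*c^2/8 - 11*c/16 + 5/16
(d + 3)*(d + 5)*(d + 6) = d^3 + 14*d^2 + 63*d + 90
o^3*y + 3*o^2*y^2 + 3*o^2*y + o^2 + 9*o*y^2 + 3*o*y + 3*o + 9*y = (o + 3)*(o + 3*y)*(o*y + 1)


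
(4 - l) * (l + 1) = -l^2 + 3*l + 4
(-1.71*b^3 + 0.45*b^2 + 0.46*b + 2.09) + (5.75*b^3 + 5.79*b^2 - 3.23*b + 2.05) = 4.04*b^3 + 6.24*b^2 - 2.77*b + 4.14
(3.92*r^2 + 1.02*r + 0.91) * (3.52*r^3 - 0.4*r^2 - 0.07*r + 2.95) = 13.7984*r^5 + 2.0224*r^4 + 2.5208*r^3 + 11.1286*r^2 + 2.9453*r + 2.6845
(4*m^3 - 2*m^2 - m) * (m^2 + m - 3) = 4*m^5 + 2*m^4 - 15*m^3 + 5*m^2 + 3*m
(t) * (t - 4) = t^2 - 4*t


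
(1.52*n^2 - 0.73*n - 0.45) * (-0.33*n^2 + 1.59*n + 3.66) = -0.5016*n^4 + 2.6577*n^3 + 4.551*n^2 - 3.3873*n - 1.647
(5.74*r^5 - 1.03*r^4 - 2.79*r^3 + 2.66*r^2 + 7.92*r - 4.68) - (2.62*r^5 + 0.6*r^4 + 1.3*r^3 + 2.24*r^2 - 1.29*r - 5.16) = 3.12*r^5 - 1.63*r^4 - 4.09*r^3 + 0.42*r^2 + 9.21*r + 0.48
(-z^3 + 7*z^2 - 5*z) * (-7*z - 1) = 7*z^4 - 48*z^3 + 28*z^2 + 5*z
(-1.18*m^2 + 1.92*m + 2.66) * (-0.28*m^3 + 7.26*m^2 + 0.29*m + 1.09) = 0.3304*m^5 - 9.1044*m^4 + 12.8522*m^3 + 18.5822*m^2 + 2.8642*m + 2.8994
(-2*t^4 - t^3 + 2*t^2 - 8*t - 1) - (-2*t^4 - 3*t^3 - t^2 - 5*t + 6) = 2*t^3 + 3*t^2 - 3*t - 7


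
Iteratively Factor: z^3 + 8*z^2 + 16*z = (z)*(z^2 + 8*z + 16) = z*(z + 4)*(z + 4)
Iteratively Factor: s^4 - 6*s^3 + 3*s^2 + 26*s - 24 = (s + 2)*(s^3 - 8*s^2 + 19*s - 12) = (s - 3)*(s + 2)*(s^2 - 5*s + 4) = (s - 3)*(s - 1)*(s + 2)*(s - 4)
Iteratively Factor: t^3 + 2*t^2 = (t + 2)*(t^2) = t*(t + 2)*(t)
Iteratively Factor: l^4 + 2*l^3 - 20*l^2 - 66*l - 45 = (l - 5)*(l^3 + 7*l^2 + 15*l + 9) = (l - 5)*(l + 3)*(l^2 + 4*l + 3) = (l - 5)*(l + 3)^2*(l + 1)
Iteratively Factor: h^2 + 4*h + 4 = (h + 2)*(h + 2)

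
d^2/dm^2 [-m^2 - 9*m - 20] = -2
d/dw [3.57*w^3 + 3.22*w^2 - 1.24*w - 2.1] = 10.71*w^2 + 6.44*w - 1.24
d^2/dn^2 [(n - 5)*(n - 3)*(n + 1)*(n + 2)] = 12*n^2 - 30*n - 14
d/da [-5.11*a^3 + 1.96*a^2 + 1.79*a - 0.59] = -15.33*a^2 + 3.92*a + 1.79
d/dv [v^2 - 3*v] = 2*v - 3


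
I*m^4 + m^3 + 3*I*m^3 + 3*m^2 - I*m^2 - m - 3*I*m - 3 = (m - 1)*(m + 3)*(m - I)*(I*m + I)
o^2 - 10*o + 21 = (o - 7)*(o - 3)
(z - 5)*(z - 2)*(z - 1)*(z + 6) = z^4 - 2*z^3 - 31*z^2 + 92*z - 60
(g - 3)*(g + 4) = g^2 + g - 12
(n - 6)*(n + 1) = n^2 - 5*n - 6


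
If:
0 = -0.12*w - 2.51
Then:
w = -20.92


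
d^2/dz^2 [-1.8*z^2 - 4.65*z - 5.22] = -3.60000000000000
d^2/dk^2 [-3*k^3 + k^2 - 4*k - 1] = 2 - 18*k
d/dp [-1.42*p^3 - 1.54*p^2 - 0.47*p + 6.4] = -4.26*p^2 - 3.08*p - 0.47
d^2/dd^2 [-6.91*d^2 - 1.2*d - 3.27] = -13.8200000000000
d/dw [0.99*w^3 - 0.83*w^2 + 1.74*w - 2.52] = 2.97*w^2 - 1.66*w + 1.74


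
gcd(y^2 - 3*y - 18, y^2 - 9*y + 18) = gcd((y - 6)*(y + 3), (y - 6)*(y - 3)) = y - 6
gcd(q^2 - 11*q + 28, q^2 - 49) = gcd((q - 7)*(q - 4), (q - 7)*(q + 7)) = q - 7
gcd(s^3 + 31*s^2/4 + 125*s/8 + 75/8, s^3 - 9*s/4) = s + 3/2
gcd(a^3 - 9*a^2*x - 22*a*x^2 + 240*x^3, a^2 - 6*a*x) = -a + 6*x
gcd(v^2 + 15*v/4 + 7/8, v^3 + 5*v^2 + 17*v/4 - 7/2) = v + 7/2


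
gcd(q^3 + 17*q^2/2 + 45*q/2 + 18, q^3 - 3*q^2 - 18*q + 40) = q + 4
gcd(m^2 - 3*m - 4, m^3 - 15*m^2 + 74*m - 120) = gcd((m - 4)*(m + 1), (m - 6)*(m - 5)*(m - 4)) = m - 4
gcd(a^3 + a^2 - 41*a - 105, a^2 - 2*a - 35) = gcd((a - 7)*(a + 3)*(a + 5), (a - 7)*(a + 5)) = a^2 - 2*a - 35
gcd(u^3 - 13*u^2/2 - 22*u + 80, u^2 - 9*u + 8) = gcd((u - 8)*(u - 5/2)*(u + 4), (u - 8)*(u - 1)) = u - 8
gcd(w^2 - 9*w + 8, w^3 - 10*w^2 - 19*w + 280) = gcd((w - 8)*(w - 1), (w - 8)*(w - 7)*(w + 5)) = w - 8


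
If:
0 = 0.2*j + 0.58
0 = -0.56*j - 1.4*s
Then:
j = -2.90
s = 1.16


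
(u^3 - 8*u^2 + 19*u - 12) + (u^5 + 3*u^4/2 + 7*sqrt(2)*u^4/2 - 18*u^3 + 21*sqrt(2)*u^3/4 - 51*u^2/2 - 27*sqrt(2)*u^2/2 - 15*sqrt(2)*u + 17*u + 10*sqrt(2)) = u^5 + 3*u^4/2 + 7*sqrt(2)*u^4/2 - 17*u^3 + 21*sqrt(2)*u^3/4 - 67*u^2/2 - 27*sqrt(2)*u^2/2 - 15*sqrt(2)*u + 36*u - 12 + 10*sqrt(2)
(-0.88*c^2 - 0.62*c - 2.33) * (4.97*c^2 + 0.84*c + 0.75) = -4.3736*c^4 - 3.8206*c^3 - 12.7609*c^2 - 2.4222*c - 1.7475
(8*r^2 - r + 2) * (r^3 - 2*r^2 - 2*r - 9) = 8*r^5 - 17*r^4 - 12*r^3 - 74*r^2 + 5*r - 18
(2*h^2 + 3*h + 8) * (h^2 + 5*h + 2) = 2*h^4 + 13*h^3 + 27*h^2 + 46*h + 16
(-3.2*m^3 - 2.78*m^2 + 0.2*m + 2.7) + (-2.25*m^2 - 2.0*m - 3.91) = -3.2*m^3 - 5.03*m^2 - 1.8*m - 1.21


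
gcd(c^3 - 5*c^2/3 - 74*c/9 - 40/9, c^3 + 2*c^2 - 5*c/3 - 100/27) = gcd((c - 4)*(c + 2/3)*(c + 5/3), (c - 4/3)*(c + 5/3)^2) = c + 5/3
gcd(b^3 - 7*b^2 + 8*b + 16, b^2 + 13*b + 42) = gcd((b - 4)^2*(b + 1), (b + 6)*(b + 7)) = 1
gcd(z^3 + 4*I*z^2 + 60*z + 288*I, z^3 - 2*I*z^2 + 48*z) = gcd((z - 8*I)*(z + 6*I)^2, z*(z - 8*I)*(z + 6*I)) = z^2 - 2*I*z + 48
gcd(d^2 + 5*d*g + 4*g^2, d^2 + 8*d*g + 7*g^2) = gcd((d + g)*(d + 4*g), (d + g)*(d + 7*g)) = d + g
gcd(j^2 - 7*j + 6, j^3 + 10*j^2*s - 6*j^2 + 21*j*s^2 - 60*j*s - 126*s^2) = j - 6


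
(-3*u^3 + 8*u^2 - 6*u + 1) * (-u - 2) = 3*u^4 - 2*u^3 - 10*u^2 + 11*u - 2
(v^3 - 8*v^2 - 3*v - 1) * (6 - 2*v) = -2*v^4 + 22*v^3 - 42*v^2 - 16*v - 6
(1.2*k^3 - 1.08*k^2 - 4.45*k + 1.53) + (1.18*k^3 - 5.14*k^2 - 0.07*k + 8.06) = 2.38*k^3 - 6.22*k^2 - 4.52*k + 9.59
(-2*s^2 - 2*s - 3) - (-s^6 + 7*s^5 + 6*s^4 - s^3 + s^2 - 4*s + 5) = s^6 - 7*s^5 - 6*s^4 + s^3 - 3*s^2 + 2*s - 8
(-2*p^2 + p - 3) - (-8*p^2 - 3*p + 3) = 6*p^2 + 4*p - 6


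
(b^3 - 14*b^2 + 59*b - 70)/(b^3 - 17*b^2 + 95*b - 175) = (b - 2)/(b - 5)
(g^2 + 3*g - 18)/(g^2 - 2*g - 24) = (-g^2 - 3*g + 18)/(-g^2 + 2*g + 24)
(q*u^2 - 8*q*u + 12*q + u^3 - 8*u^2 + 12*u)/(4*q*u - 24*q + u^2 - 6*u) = (q*u - 2*q + u^2 - 2*u)/(4*q + u)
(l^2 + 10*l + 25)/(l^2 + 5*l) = (l + 5)/l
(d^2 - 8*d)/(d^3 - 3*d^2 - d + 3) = d*(d - 8)/(d^3 - 3*d^2 - d + 3)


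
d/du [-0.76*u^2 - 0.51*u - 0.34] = -1.52*u - 0.51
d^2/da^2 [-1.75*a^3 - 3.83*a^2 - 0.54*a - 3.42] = -10.5*a - 7.66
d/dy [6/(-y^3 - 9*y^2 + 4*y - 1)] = 6*(3*y^2 + 18*y - 4)/(y^3 + 9*y^2 - 4*y + 1)^2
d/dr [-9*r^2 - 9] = -18*r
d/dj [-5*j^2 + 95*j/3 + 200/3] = 95/3 - 10*j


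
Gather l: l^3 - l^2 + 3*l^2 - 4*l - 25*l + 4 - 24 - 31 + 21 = l^3 + 2*l^2 - 29*l - 30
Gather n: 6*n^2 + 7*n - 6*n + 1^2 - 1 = 6*n^2 + n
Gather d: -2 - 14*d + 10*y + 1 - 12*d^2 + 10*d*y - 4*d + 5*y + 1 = -12*d^2 + d*(10*y - 18) + 15*y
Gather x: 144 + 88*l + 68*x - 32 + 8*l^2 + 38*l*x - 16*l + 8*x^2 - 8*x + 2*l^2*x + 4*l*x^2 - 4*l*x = 8*l^2 + 72*l + x^2*(4*l + 8) + x*(2*l^2 + 34*l + 60) + 112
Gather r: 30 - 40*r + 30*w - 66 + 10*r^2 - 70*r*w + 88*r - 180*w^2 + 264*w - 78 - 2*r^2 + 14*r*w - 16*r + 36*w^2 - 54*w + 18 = 8*r^2 + r*(32 - 56*w) - 144*w^2 + 240*w - 96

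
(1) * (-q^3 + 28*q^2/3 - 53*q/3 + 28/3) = -q^3 + 28*q^2/3 - 53*q/3 + 28/3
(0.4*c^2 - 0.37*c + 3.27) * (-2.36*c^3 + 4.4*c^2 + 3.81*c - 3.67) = -0.944*c^5 + 2.6332*c^4 - 7.8212*c^3 + 11.5103*c^2 + 13.8166*c - 12.0009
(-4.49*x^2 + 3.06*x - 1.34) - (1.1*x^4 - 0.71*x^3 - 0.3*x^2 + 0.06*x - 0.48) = -1.1*x^4 + 0.71*x^3 - 4.19*x^2 + 3.0*x - 0.86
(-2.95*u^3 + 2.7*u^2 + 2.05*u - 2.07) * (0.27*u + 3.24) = -0.7965*u^4 - 8.829*u^3 + 9.3015*u^2 + 6.0831*u - 6.7068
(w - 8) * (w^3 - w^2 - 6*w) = w^4 - 9*w^3 + 2*w^2 + 48*w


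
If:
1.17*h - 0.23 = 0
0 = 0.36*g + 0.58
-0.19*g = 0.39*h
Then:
No Solution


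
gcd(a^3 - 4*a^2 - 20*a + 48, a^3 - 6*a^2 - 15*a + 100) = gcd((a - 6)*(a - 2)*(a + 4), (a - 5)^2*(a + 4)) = a + 4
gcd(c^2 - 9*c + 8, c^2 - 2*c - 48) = c - 8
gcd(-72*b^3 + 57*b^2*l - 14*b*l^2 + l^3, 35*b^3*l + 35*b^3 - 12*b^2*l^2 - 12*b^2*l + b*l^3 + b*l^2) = 1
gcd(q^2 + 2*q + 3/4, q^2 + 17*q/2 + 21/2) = q + 3/2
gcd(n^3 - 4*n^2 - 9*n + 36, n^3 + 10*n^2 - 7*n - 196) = n - 4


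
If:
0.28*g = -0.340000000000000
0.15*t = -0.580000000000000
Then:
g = -1.21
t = -3.87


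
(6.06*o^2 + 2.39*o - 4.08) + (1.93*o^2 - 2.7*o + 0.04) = 7.99*o^2 - 0.31*o - 4.04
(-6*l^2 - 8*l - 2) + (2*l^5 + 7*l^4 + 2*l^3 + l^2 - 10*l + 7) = 2*l^5 + 7*l^4 + 2*l^3 - 5*l^2 - 18*l + 5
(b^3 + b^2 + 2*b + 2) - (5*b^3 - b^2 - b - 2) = -4*b^3 + 2*b^2 + 3*b + 4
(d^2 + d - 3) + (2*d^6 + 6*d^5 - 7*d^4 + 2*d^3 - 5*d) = 2*d^6 + 6*d^5 - 7*d^4 + 2*d^3 + d^2 - 4*d - 3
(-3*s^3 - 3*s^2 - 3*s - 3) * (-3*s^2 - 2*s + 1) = 9*s^5 + 15*s^4 + 12*s^3 + 12*s^2 + 3*s - 3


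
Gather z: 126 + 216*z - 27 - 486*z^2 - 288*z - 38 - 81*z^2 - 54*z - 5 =-567*z^2 - 126*z + 56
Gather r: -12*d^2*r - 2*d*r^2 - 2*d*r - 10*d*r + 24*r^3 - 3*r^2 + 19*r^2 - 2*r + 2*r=24*r^3 + r^2*(16 - 2*d) + r*(-12*d^2 - 12*d)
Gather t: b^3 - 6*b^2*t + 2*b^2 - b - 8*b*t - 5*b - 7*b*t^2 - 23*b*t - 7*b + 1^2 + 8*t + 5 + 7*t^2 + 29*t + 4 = b^3 + 2*b^2 - 13*b + t^2*(7 - 7*b) + t*(-6*b^2 - 31*b + 37) + 10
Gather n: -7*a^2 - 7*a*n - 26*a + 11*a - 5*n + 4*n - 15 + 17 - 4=-7*a^2 - 15*a + n*(-7*a - 1) - 2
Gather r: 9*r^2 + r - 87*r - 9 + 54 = 9*r^2 - 86*r + 45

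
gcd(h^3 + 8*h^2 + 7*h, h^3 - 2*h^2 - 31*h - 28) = h + 1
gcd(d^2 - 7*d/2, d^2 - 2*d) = d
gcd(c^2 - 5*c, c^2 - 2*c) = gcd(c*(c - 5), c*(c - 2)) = c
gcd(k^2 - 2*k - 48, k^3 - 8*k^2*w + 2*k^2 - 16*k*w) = 1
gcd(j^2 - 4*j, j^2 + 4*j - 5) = 1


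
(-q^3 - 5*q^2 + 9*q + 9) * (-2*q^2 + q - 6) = 2*q^5 + 9*q^4 - 17*q^3 + 21*q^2 - 45*q - 54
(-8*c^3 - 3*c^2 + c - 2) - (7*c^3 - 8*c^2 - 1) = -15*c^3 + 5*c^2 + c - 1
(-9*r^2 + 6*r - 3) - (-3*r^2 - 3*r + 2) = -6*r^2 + 9*r - 5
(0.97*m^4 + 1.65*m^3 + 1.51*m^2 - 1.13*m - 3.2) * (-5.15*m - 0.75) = -4.9955*m^5 - 9.225*m^4 - 9.014*m^3 + 4.687*m^2 + 17.3275*m + 2.4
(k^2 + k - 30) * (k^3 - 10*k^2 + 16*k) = k^5 - 9*k^4 - 24*k^3 + 316*k^2 - 480*k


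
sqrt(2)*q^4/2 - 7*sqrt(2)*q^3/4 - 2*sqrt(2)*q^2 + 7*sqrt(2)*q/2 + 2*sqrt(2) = (q - 4)*(q + 1/2)*(q - sqrt(2))*(sqrt(2)*q/2 + 1)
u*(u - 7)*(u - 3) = u^3 - 10*u^2 + 21*u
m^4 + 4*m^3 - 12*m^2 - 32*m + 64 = (m - 2)^2*(m + 4)^2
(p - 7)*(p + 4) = p^2 - 3*p - 28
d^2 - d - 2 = (d - 2)*(d + 1)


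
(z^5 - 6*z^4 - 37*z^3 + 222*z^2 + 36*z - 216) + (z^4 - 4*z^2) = z^5 - 5*z^4 - 37*z^3 + 218*z^2 + 36*z - 216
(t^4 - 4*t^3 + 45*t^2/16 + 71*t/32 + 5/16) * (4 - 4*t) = -4*t^5 + 20*t^4 - 109*t^3/4 + 19*t^2/8 + 61*t/8 + 5/4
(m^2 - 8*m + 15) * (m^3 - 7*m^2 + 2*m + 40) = m^5 - 15*m^4 + 73*m^3 - 81*m^2 - 290*m + 600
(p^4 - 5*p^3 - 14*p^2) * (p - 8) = p^5 - 13*p^4 + 26*p^3 + 112*p^2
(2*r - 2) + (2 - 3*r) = -r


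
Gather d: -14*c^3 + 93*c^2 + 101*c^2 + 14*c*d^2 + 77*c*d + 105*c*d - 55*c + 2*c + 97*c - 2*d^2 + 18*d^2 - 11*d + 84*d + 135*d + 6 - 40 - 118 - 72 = -14*c^3 + 194*c^2 + 44*c + d^2*(14*c + 16) + d*(182*c + 208) - 224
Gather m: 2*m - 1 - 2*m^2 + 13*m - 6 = -2*m^2 + 15*m - 7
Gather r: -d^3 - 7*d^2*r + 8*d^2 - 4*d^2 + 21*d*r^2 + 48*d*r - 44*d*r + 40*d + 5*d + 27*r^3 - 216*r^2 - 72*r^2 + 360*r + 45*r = -d^3 + 4*d^2 + 45*d + 27*r^3 + r^2*(21*d - 288) + r*(-7*d^2 + 4*d + 405)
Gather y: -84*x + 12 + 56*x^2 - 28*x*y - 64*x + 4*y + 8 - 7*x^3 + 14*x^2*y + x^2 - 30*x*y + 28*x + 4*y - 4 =-7*x^3 + 57*x^2 - 120*x + y*(14*x^2 - 58*x + 8) + 16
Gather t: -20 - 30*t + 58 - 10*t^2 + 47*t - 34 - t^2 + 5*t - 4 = -11*t^2 + 22*t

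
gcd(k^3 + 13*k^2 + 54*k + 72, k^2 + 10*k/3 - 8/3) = k + 4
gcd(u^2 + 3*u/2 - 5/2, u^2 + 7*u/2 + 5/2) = u + 5/2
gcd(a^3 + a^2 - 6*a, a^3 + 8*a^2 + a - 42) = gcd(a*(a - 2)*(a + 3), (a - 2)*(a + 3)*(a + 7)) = a^2 + a - 6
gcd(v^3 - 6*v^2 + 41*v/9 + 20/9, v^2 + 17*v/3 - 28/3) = v - 4/3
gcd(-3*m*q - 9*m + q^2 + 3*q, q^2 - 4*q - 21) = q + 3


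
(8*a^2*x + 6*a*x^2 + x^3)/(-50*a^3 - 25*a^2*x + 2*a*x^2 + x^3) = x*(4*a + x)/(-25*a^2 + x^2)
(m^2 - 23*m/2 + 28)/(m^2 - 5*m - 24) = (m - 7/2)/(m + 3)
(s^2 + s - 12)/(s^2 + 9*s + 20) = (s - 3)/(s + 5)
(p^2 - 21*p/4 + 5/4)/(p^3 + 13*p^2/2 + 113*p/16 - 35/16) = 4*(p - 5)/(4*p^2 + 27*p + 35)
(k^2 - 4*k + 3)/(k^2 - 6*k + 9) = (k - 1)/(k - 3)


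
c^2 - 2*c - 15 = (c - 5)*(c + 3)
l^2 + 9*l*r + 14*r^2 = (l + 2*r)*(l + 7*r)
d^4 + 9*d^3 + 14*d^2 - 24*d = d*(d - 1)*(d + 4)*(d + 6)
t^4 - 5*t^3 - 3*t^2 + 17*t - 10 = (t - 5)*(t - 1)^2*(t + 2)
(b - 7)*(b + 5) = b^2 - 2*b - 35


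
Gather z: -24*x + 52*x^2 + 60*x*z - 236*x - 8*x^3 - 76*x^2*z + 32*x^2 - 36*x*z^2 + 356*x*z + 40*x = -8*x^3 + 84*x^2 - 36*x*z^2 - 220*x + z*(-76*x^2 + 416*x)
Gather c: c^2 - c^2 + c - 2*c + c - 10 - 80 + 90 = 0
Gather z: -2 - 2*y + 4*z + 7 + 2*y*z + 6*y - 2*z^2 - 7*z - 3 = 4*y - 2*z^2 + z*(2*y - 3) + 2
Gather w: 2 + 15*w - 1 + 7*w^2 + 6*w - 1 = 7*w^2 + 21*w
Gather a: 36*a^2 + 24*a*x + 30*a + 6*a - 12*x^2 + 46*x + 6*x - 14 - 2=36*a^2 + a*(24*x + 36) - 12*x^2 + 52*x - 16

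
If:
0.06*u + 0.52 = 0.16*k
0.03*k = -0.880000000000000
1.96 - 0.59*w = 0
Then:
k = -29.33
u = -86.89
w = 3.32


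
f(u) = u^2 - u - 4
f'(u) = 2*u - 1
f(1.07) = -3.93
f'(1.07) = 1.14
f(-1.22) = -1.29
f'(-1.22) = -3.44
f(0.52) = -4.25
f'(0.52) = 0.04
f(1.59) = -3.06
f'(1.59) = 2.18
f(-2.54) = 4.99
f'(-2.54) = -6.08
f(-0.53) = -3.19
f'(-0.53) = -2.06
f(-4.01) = 16.09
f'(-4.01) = -9.02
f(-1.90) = 1.51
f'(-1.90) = -4.80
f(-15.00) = 236.00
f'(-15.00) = -31.00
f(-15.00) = 236.00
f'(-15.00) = -31.00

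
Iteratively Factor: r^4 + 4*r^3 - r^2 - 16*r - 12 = (r + 2)*(r^3 + 2*r^2 - 5*r - 6) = (r - 2)*(r + 2)*(r^2 + 4*r + 3) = (r - 2)*(r + 1)*(r + 2)*(r + 3)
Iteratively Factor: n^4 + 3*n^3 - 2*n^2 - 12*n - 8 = (n + 1)*(n^3 + 2*n^2 - 4*n - 8) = (n + 1)*(n + 2)*(n^2 - 4) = (n + 1)*(n + 2)^2*(n - 2)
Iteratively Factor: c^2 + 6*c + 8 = (c + 4)*(c + 2)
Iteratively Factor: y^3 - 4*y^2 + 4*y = (y - 2)*(y^2 - 2*y) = y*(y - 2)*(y - 2)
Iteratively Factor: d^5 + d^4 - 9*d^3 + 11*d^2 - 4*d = (d - 1)*(d^4 + 2*d^3 - 7*d^2 + 4*d) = (d - 1)^2*(d^3 + 3*d^2 - 4*d) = (d - 1)^3*(d^2 + 4*d) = (d - 1)^3*(d + 4)*(d)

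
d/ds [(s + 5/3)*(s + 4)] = 2*s + 17/3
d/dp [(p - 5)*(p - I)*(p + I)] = 3*p^2 - 10*p + 1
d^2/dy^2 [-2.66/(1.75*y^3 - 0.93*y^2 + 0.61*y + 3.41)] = ((27.93*y - 4.9476)*(1.75*y^3 - 0.93*y^2 + 0.61*y + 3.41) - 2.66*(5.25*y^2 - 1.86*y + 0.61)*(10.5*y^2 - 3.72*y + 1.22))/(1.75*y^3 - 0.93*y^2 + 0.61*y + 3.41)^3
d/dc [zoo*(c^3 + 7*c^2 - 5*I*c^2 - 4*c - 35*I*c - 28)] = nan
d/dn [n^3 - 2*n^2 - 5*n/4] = 3*n^2 - 4*n - 5/4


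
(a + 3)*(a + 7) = a^2 + 10*a + 21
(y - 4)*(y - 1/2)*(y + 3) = y^3 - 3*y^2/2 - 23*y/2 + 6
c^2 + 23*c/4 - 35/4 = (c - 5/4)*(c + 7)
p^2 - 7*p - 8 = (p - 8)*(p + 1)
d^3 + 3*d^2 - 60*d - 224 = (d - 8)*(d + 4)*(d + 7)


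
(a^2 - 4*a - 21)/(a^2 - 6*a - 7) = (a + 3)/(a + 1)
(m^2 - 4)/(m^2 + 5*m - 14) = (m + 2)/(m + 7)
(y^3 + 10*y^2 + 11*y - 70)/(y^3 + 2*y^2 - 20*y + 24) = (y^2 + 12*y + 35)/(y^2 + 4*y - 12)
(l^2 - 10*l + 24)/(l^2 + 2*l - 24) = (l - 6)/(l + 6)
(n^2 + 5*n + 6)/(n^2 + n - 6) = (n + 2)/(n - 2)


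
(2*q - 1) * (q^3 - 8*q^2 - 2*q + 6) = 2*q^4 - 17*q^3 + 4*q^2 + 14*q - 6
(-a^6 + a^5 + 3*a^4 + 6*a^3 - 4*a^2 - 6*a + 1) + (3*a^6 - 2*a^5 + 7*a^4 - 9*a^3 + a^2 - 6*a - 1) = 2*a^6 - a^5 + 10*a^4 - 3*a^3 - 3*a^2 - 12*a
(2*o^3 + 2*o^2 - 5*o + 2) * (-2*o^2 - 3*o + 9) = -4*o^5 - 10*o^4 + 22*o^3 + 29*o^2 - 51*o + 18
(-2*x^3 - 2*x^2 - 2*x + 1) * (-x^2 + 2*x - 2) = 2*x^5 - 2*x^4 + 2*x^3 - x^2 + 6*x - 2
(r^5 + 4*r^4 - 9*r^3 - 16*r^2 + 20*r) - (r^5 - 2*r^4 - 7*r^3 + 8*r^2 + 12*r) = 6*r^4 - 2*r^3 - 24*r^2 + 8*r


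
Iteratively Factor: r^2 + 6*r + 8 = (r + 4)*(r + 2)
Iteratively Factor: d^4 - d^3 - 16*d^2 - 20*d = (d)*(d^3 - d^2 - 16*d - 20) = d*(d + 2)*(d^2 - 3*d - 10) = d*(d + 2)^2*(d - 5)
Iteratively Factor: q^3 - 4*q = (q + 2)*(q^2 - 2*q) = q*(q + 2)*(q - 2)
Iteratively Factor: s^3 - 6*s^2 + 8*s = (s - 4)*(s^2 - 2*s) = s*(s - 4)*(s - 2)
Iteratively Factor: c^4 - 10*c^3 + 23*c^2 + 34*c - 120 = (c - 5)*(c^3 - 5*c^2 - 2*c + 24) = (c - 5)*(c - 3)*(c^2 - 2*c - 8) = (c - 5)*(c - 4)*(c - 3)*(c + 2)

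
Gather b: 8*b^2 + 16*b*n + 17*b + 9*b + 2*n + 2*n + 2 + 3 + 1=8*b^2 + b*(16*n + 26) + 4*n + 6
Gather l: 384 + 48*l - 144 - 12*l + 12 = 36*l + 252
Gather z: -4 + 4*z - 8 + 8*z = 12*z - 12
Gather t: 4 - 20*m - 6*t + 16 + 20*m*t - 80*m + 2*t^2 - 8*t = -100*m + 2*t^2 + t*(20*m - 14) + 20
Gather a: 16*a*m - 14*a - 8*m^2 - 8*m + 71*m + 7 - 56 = a*(16*m - 14) - 8*m^2 + 63*m - 49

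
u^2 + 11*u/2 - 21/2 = (u - 3/2)*(u + 7)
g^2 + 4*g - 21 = (g - 3)*(g + 7)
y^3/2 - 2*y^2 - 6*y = y*(y/2 + 1)*(y - 6)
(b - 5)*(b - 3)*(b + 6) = b^3 - 2*b^2 - 33*b + 90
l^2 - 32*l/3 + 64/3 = (l - 8)*(l - 8/3)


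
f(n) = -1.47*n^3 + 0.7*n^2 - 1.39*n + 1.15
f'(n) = -4.41*n^2 + 1.4*n - 1.39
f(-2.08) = 20.30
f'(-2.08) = -23.38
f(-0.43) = 1.99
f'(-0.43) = -2.81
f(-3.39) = 71.18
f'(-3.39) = -56.82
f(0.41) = 0.60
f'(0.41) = -1.56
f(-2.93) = 48.21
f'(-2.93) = -43.35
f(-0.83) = 3.63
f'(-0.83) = -5.59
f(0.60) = 0.25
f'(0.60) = -2.14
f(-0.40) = 1.91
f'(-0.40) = -2.66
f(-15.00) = 5140.75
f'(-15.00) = -1014.64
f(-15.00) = 5140.75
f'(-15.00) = -1014.64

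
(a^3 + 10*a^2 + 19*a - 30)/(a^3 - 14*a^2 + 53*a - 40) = (a^2 + 11*a + 30)/(a^2 - 13*a + 40)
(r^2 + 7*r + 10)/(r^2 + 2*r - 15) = (r + 2)/(r - 3)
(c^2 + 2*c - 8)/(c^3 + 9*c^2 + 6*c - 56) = 1/(c + 7)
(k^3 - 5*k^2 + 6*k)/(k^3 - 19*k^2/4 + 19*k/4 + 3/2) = 4*k/(4*k + 1)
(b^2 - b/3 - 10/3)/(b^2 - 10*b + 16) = (b + 5/3)/(b - 8)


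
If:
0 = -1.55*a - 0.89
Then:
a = -0.57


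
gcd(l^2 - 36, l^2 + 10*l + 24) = l + 6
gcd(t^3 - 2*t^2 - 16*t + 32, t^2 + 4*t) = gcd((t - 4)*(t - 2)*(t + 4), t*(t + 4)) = t + 4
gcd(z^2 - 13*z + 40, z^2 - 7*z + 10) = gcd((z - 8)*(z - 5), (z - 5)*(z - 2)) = z - 5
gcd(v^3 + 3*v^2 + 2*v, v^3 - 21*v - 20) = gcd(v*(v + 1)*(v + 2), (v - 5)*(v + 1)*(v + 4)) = v + 1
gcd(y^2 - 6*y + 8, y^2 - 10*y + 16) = y - 2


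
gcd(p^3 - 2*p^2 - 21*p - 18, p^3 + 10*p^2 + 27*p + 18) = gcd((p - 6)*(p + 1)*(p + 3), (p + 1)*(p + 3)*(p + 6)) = p^2 + 4*p + 3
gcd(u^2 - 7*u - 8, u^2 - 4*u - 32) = u - 8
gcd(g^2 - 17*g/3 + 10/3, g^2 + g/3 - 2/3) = g - 2/3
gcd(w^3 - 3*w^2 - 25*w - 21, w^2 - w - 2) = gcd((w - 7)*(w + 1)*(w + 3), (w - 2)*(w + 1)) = w + 1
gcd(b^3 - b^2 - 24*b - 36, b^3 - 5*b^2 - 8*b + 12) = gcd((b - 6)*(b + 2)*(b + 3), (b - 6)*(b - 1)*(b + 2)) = b^2 - 4*b - 12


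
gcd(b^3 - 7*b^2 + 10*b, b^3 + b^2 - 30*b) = b^2 - 5*b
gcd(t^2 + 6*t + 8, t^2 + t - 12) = t + 4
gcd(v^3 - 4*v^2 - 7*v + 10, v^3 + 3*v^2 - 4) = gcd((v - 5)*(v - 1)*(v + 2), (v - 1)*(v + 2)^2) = v^2 + v - 2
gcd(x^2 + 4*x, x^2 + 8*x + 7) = 1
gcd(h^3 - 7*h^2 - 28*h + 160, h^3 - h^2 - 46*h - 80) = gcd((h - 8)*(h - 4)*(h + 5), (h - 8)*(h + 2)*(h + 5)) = h^2 - 3*h - 40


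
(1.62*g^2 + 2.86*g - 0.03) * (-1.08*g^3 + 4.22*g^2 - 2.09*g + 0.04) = -1.7496*g^5 + 3.7476*g^4 + 8.7158*g^3 - 6.0392*g^2 + 0.1771*g - 0.0012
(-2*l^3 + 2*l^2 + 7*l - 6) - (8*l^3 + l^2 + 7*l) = -10*l^3 + l^2 - 6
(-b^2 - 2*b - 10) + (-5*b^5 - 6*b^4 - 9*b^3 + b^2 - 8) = -5*b^5 - 6*b^4 - 9*b^3 - 2*b - 18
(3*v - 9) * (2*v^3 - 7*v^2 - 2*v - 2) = 6*v^4 - 39*v^3 + 57*v^2 + 12*v + 18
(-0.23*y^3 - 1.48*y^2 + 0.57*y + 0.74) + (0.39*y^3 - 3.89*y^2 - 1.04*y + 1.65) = 0.16*y^3 - 5.37*y^2 - 0.47*y + 2.39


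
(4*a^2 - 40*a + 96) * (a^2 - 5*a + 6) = 4*a^4 - 60*a^3 + 320*a^2 - 720*a + 576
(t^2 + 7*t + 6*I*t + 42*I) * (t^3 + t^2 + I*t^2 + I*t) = t^5 + 8*t^4 + 7*I*t^4 + t^3 + 56*I*t^3 - 48*t^2 + 49*I*t^2 - 42*t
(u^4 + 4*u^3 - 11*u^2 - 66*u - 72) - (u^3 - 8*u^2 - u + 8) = u^4 + 3*u^3 - 3*u^2 - 65*u - 80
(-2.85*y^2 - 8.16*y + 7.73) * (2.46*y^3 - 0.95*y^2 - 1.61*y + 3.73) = -7.011*y^5 - 17.3661*y^4 + 31.3563*y^3 - 4.8364*y^2 - 42.8821*y + 28.8329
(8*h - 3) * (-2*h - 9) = -16*h^2 - 66*h + 27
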